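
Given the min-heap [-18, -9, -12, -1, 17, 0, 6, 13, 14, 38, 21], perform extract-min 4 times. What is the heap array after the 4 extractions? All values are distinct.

[0, 13, 6, 14, 17, 21, 38]

extract-min #1 returns -18:
  remove root -18; move last element 21 to root → [21, -9, -12, -1, 17, 0, 6, 13, 14, 38]
  21 vs smaller child -12 at index 2, swap → [-12, -9, 21, -1, 17, 0, 6, 13, 14, 38]
  21 vs smaller child 0 at index 5, swap → [-12, -9, 0, -1, 17, 21, 6, 13, 14, 38]
extract-min #2 returns -12:
  remove root -12; move last element 38 to root → [38, -9, 0, -1, 17, 21, 6, 13, 14]
  38 vs smaller child -9 at index 1, swap → [-9, 38, 0, -1, 17, 21, 6, 13, 14]
  38 vs smaller child -1 at index 3, swap → [-9, -1, 0, 38, 17, 21, 6, 13, 14]
  38 vs smaller child 13 at index 7, swap → [-9, -1, 0, 13, 17, 21, 6, 38, 14]
extract-min #3 returns -9:
  remove root -9; move last element 14 to root → [14, -1, 0, 13, 17, 21, 6, 38]
  14 vs smaller child -1 at index 1, swap → [-1, 14, 0, 13, 17, 21, 6, 38]
  14 vs smaller child 13 at index 3, swap → [-1, 13, 0, 14, 17, 21, 6, 38]
extract-min #4 returns -1:
  remove root -1; move last element 38 to root → [38, 13, 0, 14, 17, 21, 6]
  38 vs smaller child 0 at index 2, swap → [0, 13, 38, 14, 17, 21, 6]
  38 vs smaller child 6 at index 6, swap → [0, 13, 6, 14, 17, 21, 38]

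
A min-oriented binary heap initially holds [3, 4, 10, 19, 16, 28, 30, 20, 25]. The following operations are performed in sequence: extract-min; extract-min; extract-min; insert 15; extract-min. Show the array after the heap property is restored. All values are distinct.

extract-min → returns 3:
  remove root 3; move last element 25 to root → [25, 4, 10, 19, 16, 28, 30, 20]
  25 vs smaller child 4 at index 1, swap → [4, 25, 10, 19, 16, 28, 30, 20]
  25 vs smaller child 16 at index 4, swap → [4, 16, 10, 19, 25, 28, 30, 20]
extract-min → returns 4:
  remove root 4; move last element 20 to root → [20, 16, 10, 19, 25, 28, 30]
  20 vs smaller child 10 at index 2, swap → [10, 16, 20, 19, 25, 28, 30]
extract-min → returns 10:
  remove root 10; move last element 30 to root → [30, 16, 20, 19, 25, 28]
  30 vs smaller child 16 at index 1, swap → [16, 30, 20, 19, 25, 28]
  30 vs smaller child 19 at index 3, swap → [16, 19, 20, 30, 25, 28]
insert 15:
  append 15 at index 6 → [16, 19, 20, 30, 25, 28, 15]
  15 < parent 20 at index 2, swap → [16, 19, 15, 30, 25, 28, 20]
  15 < parent 16 at index 0, swap → [15, 19, 16, 30, 25, 28, 20]
extract-min → returns 15:
  remove root 15; move last element 20 to root → [20, 19, 16, 30, 25, 28]
  20 vs smaller child 16 at index 2, swap → [16, 19, 20, 30, 25, 28]

[16, 19, 20, 30, 25, 28]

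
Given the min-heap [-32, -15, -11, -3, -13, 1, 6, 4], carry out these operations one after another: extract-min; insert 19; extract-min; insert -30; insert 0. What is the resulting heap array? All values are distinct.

[-30, -13, -11, -3, 4, 1, 6, 19, 0]

extract-min → returns -32:
  remove root -32; move last element 4 to root → [4, -15, -11, -3, -13, 1, 6]
  4 vs smaller child -15 at index 1, swap → [-15, 4, -11, -3, -13, 1, 6]
  4 vs smaller child -13 at index 4, swap → [-15, -13, -11, -3, 4, 1, 6]
insert 19:
  append 19 at index 7 → [-15, -13, -11, -3, 4, 1, 6, 19] (no swap needed)
extract-min → returns -15:
  remove root -15; move last element 19 to root → [19, -13, -11, -3, 4, 1, 6]
  19 vs smaller child -13 at index 1, swap → [-13, 19, -11, -3, 4, 1, 6]
  19 vs smaller child -3 at index 3, swap → [-13, -3, -11, 19, 4, 1, 6]
insert -30:
  append -30 at index 7 → [-13, -3, -11, 19, 4, 1, 6, -30]
  -30 < parent 19 at index 3, swap → [-13, -3, -11, -30, 4, 1, 6, 19]
  -30 < parent -3 at index 1, swap → [-13, -30, -11, -3, 4, 1, 6, 19]
  -30 < parent -13 at index 0, swap → [-30, -13, -11, -3, 4, 1, 6, 19]
insert 0:
  append 0 at index 8 → [-30, -13, -11, -3, 4, 1, 6, 19, 0] (no swap needed)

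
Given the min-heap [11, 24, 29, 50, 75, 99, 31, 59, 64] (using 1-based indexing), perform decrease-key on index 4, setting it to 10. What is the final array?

[10, 11, 29, 24, 75, 99, 31, 59, 64]

set index 4 from 50 to 10 → [11, 24, 29, 10, 75, 99, 31, 59, 64]
10 < parent 24 at index 2, swap → [11, 10, 29, 24, 75, 99, 31, 59, 64]
10 < parent 11 at index 1, swap → [10, 11, 29, 24, 75, 99, 31, 59, 64]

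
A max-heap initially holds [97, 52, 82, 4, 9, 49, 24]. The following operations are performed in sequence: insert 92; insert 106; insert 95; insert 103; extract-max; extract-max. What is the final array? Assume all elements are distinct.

[97, 95, 82, 92, 9, 49, 24, 4, 52]

insert 92:
  append 92 at index 7 → [97, 52, 82, 4, 9, 49, 24, 92]
  92 > parent 4 at index 3, swap → [97, 52, 82, 92, 9, 49, 24, 4]
  92 > parent 52 at index 1, swap → [97, 92, 82, 52, 9, 49, 24, 4]
insert 106:
  append 106 at index 8 → [97, 92, 82, 52, 9, 49, 24, 4, 106]
  106 > parent 52 at index 3, swap → [97, 92, 82, 106, 9, 49, 24, 4, 52]
  106 > parent 92 at index 1, swap → [97, 106, 82, 92, 9, 49, 24, 4, 52]
  106 > parent 97 at index 0, swap → [106, 97, 82, 92, 9, 49, 24, 4, 52]
insert 95:
  append 95 at index 9 → [106, 97, 82, 92, 9, 49, 24, 4, 52, 95]
  95 > parent 9 at index 4, swap → [106, 97, 82, 92, 95, 49, 24, 4, 52, 9]
insert 103:
  append 103 at index 10 → [106, 97, 82, 92, 95, 49, 24, 4, 52, 9, 103]
  103 > parent 95 at index 4, swap → [106, 97, 82, 92, 103, 49, 24, 4, 52, 9, 95]
  103 > parent 97 at index 1, swap → [106, 103, 82, 92, 97, 49, 24, 4, 52, 9, 95]
extract-max → returns 106:
  remove root 106; move last element 95 to root → [95, 103, 82, 92, 97, 49, 24, 4, 52, 9]
  95 vs larger child 103 at index 1, swap → [103, 95, 82, 92, 97, 49, 24, 4, 52, 9]
  95 vs larger child 97 at index 4, swap → [103, 97, 82, 92, 95, 49, 24, 4, 52, 9]
extract-max → returns 103:
  remove root 103; move last element 9 to root → [9, 97, 82, 92, 95, 49, 24, 4, 52]
  9 vs larger child 97 at index 1, swap → [97, 9, 82, 92, 95, 49, 24, 4, 52]
  9 vs larger child 95 at index 4, swap → [97, 95, 82, 92, 9, 49, 24, 4, 52]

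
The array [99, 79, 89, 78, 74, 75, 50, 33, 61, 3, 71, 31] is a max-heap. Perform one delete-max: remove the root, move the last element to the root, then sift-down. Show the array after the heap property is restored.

[89, 79, 75, 78, 74, 31, 50, 33, 61, 3, 71]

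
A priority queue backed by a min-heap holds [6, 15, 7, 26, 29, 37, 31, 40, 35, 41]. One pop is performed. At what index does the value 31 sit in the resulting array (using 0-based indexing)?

remove root 6; move last element 41 to root → [41, 15, 7, 26, 29, 37, 31, 40, 35]
41 vs smaller child 7 at index 2, swap → [7, 15, 41, 26, 29, 37, 31, 40, 35]
41 vs smaller child 31 at index 6, swap → [7, 15, 31, 26, 29, 37, 41, 40, 35]
resulting array: [7, 15, 31, 26, 29, 37, 41, 40, 35]

2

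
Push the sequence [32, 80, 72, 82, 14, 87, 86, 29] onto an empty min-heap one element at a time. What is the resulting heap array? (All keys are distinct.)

Insert 32:
  append 32 at index 0 → [32] (no swap needed)
Insert 80:
  append 80 at index 1 → [32, 80] (no swap needed)
Insert 72:
  append 72 at index 2 → [32, 80, 72] (no swap needed)
Insert 82:
  append 82 at index 3 → [32, 80, 72, 82] (no swap needed)
Insert 14:
  append 14 at index 4 → [32, 80, 72, 82, 14]
  14 < parent 80 at index 1, swap → [32, 14, 72, 82, 80]
  14 < parent 32 at index 0, swap → [14, 32, 72, 82, 80]
Insert 87:
  append 87 at index 5 → [14, 32, 72, 82, 80, 87] (no swap needed)
Insert 86:
  append 86 at index 6 → [14, 32, 72, 82, 80, 87, 86] (no swap needed)
Insert 29:
  append 29 at index 7 → [14, 32, 72, 82, 80, 87, 86, 29]
  29 < parent 82 at index 3, swap → [14, 32, 72, 29, 80, 87, 86, 82]
  29 < parent 32 at index 1, swap → [14, 29, 72, 32, 80, 87, 86, 82]

[14, 29, 72, 32, 80, 87, 86, 82]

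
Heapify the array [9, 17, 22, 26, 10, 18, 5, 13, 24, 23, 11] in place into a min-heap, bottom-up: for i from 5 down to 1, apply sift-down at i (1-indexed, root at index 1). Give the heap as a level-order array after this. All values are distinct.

[5, 10, 9, 13, 11, 18, 22, 26, 24, 23, 17]

sift down from index 5: already satisfies heap property
sift down from index 4:
  26 vs smaller child 13 at index 8, swap → [9, 17, 22, 13, 10, 18, 5, 26, 24, 23, 11]
sift down from index 3:
  22 vs smaller child 5 at index 7, swap → [9, 17, 5, 13, 10, 18, 22, 26, 24, 23, 11]
sift down from index 2:
  17 vs smaller child 10 at index 5, swap → [9, 10, 5, 13, 17, 18, 22, 26, 24, 23, 11]
  17 vs smaller child 11 at index 11, swap → [9, 10, 5, 13, 11, 18, 22, 26, 24, 23, 17]
sift down from index 1:
  9 vs smaller child 5 at index 3, swap → [5, 10, 9, 13, 11, 18, 22, 26, 24, 23, 17]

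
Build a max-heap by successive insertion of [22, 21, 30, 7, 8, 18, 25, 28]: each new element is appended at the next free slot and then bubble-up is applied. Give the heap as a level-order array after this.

[30, 28, 25, 21, 8, 18, 22, 7]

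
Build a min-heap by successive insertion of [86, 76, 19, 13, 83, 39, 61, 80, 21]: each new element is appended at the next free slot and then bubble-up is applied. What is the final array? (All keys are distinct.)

[13, 19, 39, 21, 83, 76, 61, 86, 80]

Insert 86:
  append 86 at index 0 → [86] (no swap needed)
Insert 76:
  append 76 at index 1 → [86, 76]
  76 < parent 86 at index 0, swap → [76, 86]
Insert 19:
  append 19 at index 2 → [76, 86, 19]
  19 < parent 76 at index 0, swap → [19, 86, 76]
Insert 13:
  append 13 at index 3 → [19, 86, 76, 13]
  13 < parent 86 at index 1, swap → [19, 13, 76, 86]
  13 < parent 19 at index 0, swap → [13, 19, 76, 86]
Insert 83:
  append 83 at index 4 → [13, 19, 76, 86, 83] (no swap needed)
Insert 39:
  append 39 at index 5 → [13, 19, 76, 86, 83, 39]
  39 < parent 76 at index 2, swap → [13, 19, 39, 86, 83, 76]
Insert 61:
  append 61 at index 6 → [13, 19, 39, 86, 83, 76, 61] (no swap needed)
Insert 80:
  append 80 at index 7 → [13, 19, 39, 86, 83, 76, 61, 80]
  80 < parent 86 at index 3, swap → [13, 19, 39, 80, 83, 76, 61, 86]
Insert 21:
  append 21 at index 8 → [13, 19, 39, 80, 83, 76, 61, 86, 21]
  21 < parent 80 at index 3, swap → [13, 19, 39, 21, 83, 76, 61, 86, 80]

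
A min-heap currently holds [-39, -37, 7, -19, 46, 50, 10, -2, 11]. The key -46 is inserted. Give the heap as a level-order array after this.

append -46 at index 9 → [-39, -37, 7, -19, 46, 50, 10, -2, 11, -46]
-46 < parent 46 at index 4, swap → [-39, -37, 7, -19, -46, 50, 10, -2, 11, 46]
-46 < parent -37 at index 1, swap → [-39, -46, 7, -19, -37, 50, 10, -2, 11, 46]
-46 < parent -39 at index 0, swap → [-46, -39, 7, -19, -37, 50, 10, -2, 11, 46]

[-46, -39, 7, -19, -37, 50, 10, -2, 11, 46]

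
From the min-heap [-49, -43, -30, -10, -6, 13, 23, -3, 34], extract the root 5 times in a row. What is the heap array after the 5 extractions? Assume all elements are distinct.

[-3, 23, 13, 34]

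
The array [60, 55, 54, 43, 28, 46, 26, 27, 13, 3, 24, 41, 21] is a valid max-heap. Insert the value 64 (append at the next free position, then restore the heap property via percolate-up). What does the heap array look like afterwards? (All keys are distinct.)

[64, 55, 60, 43, 28, 46, 54, 27, 13, 3, 24, 41, 21, 26]

append 64 at index 13 → [60, 55, 54, 43, 28, 46, 26, 27, 13, 3, 24, 41, 21, 64]
64 > parent 26 at index 6, swap → [60, 55, 54, 43, 28, 46, 64, 27, 13, 3, 24, 41, 21, 26]
64 > parent 54 at index 2, swap → [60, 55, 64, 43, 28, 46, 54, 27, 13, 3, 24, 41, 21, 26]
64 > parent 60 at index 0, swap → [64, 55, 60, 43, 28, 46, 54, 27, 13, 3, 24, 41, 21, 26]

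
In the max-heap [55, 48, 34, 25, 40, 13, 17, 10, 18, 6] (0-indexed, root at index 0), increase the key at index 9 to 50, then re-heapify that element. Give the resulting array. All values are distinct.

[55, 50, 34, 25, 48, 13, 17, 10, 18, 40]

set index 9 from 6 to 50 → [55, 48, 34, 25, 40, 13, 17, 10, 18, 50]
50 > parent 40 at index 4, swap → [55, 48, 34, 25, 50, 13, 17, 10, 18, 40]
50 > parent 48 at index 1, swap → [55, 50, 34, 25, 48, 13, 17, 10, 18, 40]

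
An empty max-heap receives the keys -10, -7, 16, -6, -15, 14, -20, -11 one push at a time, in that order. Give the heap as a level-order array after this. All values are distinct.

[16, -6, 14, -10, -15, -7, -20, -11]

Insert -10:
  append -10 at index 0 → [-10] (no swap needed)
Insert -7:
  append -7 at index 1 → [-10, -7]
  -7 > parent -10 at index 0, swap → [-7, -10]
Insert 16:
  append 16 at index 2 → [-7, -10, 16]
  16 > parent -7 at index 0, swap → [16, -10, -7]
Insert -6:
  append -6 at index 3 → [16, -10, -7, -6]
  -6 > parent -10 at index 1, swap → [16, -6, -7, -10]
Insert -15:
  append -15 at index 4 → [16, -6, -7, -10, -15] (no swap needed)
Insert 14:
  append 14 at index 5 → [16, -6, -7, -10, -15, 14]
  14 > parent -7 at index 2, swap → [16, -6, 14, -10, -15, -7]
Insert -20:
  append -20 at index 6 → [16, -6, 14, -10, -15, -7, -20] (no swap needed)
Insert -11:
  append -11 at index 7 → [16, -6, 14, -10, -15, -7, -20, -11] (no swap needed)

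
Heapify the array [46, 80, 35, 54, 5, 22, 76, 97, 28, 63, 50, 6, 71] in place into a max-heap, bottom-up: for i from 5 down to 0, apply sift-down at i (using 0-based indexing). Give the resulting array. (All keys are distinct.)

[97, 80, 76, 54, 63, 71, 35, 46, 28, 5, 50, 6, 22]

sift down from index 5:
  22 vs larger child 71 at index 12, swap → [46, 80, 35, 54, 5, 71, 76, 97, 28, 63, 50, 6, 22]
sift down from index 4:
  5 vs larger child 63 at index 9, swap → [46, 80, 35, 54, 63, 71, 76, 97, 28, 5, 50, 6, 22]
sift down from index 3:
  54 vs larger child 97 at index 7, swap → [46, 80, 35, 97, 63, 71, 76, 54, 28, 5, 50, 6, 22]
sift down from index 2:
  35 vs larger child 76 at index 6, swap → [46, 80, 76, 97, 63, 71, 35, 54, 28, 5, 50, 6, 22]
sift down from index 1:
  80 vs larger child 97 at index 3, swap → [46, 97, 76, 80, 63, 71, 35, 54, 28, 5, 50, 6, 22]
sift down from index 0:
  46 vs larger child 97 at index 1, swap → [97, 46, 76, 80, 63, 71, 35, 54, 28, 5, 50, 6, 22]
  46 vs larger child 80 at index 3, swap → [97, 80, 76, 46, 63, 71, 35, 54, 28, 5, 50, 6, 22]
  46 vs larger child 54 at index 7, swap → [97, 80, 76, 54, 63, 71, 35, 46, 28, 5, 50, 6, 22]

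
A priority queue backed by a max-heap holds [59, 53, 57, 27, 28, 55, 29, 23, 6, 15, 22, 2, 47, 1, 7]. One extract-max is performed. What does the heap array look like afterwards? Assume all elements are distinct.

remove root 59; move last element 7 to root → [7, 53, 57, 27, 28, 55, 29, 23, 6, 15, 22, 2, 47, 1]
7 vs larger child 57 at index 2, swap → [57, 53, 7, 27, 28, 55, 29, 23, 6, 15, 22, 2, 47, 1]
7 vs larger child 55 at index 5, swap → [57, 53, 55, 27, 28, 7, 29, 23, 6, 15, 22, 2, 47, 1]
7 vs larger child 47 at index 12, swap → [57, 53, 55, 27, 28, 47, 29, 23, 6, 15, 22, 2, 7, 1]

[57, 53, 55, 27, 28, 47, 29, 23, 6, 15, 22, 2, 7, 1]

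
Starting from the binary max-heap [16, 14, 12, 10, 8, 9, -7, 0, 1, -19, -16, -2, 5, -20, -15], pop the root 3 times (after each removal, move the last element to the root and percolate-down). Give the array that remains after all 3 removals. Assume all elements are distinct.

[10, 8, 9, 1, -16, 5, -7, 0, -15, -19, -20, -2]

extract-max #1 returns 16:
  remove root 16; move last element -15 to root → [-15, 14, 12, 10, 8, 9, -7, 0, 1, -19, -16, -2, 5, -20]
  -15 vs larger child 14 at index 1, swap → [14, -15, 12, 10, 8, 9, -7, 0, 1, -19, -16, -2, 5, -20]
  -15 vs larger child 10 at index 3, swap → [14, 10, 12, -15, 8, 9, -7, 0, 1, -19, -16, -2, 5, -20]
  -15 vs larger child 1 at index 8, swap → [14, 10, 12, 1, 8, 9, -7, 0, -15, -19, -16, -2, 5, -20]
extract-max #2 returns 14:
  remove root 14; move last element -20 to root → [-20, 10, 12, 1, 8, 9, -7, 0, -15, -19, -16, -2, 5]
  -20 vs larger child 12 at index 2, swap → [12, 10, -20, 1, 8, 9, -7, 0, -15, -19, -16, -2, 5]
  -20 vs larger child 9 at index 5, swap → [12, 10, 9, 1, 8, -20, -7, 0, -15, -19, -16, -2, 5]
  -20 vs larger child 5 at index 12, swap → [12, 10, 9, 1, 8, 5, -7, 0, -15, -19, -16, -2, -20]
extract-max #3 returns 12:
  remove root 12; move last element -20 to root → [-20, 10, 9, 1, 8, 5, -7, 0, -15, -19, -16, -2]
  -20 vs larger child 10 at index 1, swap → [10, -20, 9, 1, 8, 5, -7, 0, -15, -19, -16, -2]
  -20 vs larger child 8 at index 4, swap → [10, 8, 9, 1, -20, 5, -7, 0, -15, -19, -16, -2]
  -20 vs larger child -16 at index 10, swap → [10, 8, 9, 1, -16, 5, -7, 0, -15, -19, -20, -2]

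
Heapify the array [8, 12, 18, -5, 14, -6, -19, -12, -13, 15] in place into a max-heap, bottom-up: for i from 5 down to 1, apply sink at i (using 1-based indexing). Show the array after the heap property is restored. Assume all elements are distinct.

sift down from index 5:
  14 vs only child 15 at index 10, swap → [8, 12, 18, -5, 15, -6, -19, -12, -13, 14]
sift down from index 4: already satisfies heap property
sift down from index 3: already satisfies heap property
sift down from index 2:
  12 vs larger child 15 at index 5, swap → [8, 15, 18, -5, 12, -6, -19, -12, -13, 14]
  12 vs only child 14 at index 10, swap → [8, 15, 18, -5, 14, -6, -19, -12, -13, 12]
sift down from index 1:
  8 vs larger child 18 at index 3, swap → [18, 15, 8, -5, 14, -6, -19, -12, -13, 12]

[18, 15, 8, -5, 14, -6, -19, -12, -13, 12]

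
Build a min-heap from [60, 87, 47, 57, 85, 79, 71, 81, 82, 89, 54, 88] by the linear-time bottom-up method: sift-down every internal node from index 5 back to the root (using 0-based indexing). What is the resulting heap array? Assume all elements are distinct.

[47, 54, 60, 57, 85, 79, 71, 81, 82, 89, 87, 88]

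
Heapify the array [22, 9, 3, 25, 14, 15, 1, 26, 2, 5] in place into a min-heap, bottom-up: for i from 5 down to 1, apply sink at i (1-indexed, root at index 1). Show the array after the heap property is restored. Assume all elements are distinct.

sift down from index 5:
  14 vs only child 5 at index 10, swap → [22, 9, 3, 25, 5, 15, 1, 26, 2, 14]
sift down from index 4:
  25 vs smaller child 2 at index 9, swap → [22, 9, 3, 2, 5, 15, 1, 26, 25, 14]
sift down from index 3:
  3 vs smaller child 1 at index 7, swap → [22, 9, 1, 2, 5, 15, 3, 26, 25, 14]
sift down from index 2:
  9 vs smaller child 2 at index 4, swap → [22, 2, 1, 9, 5, 15, 3, 26, 25, 14]
sift down from index 1:
  22 vs smaller child 1 at index 3, swap → [1, 2, 22, 9, 5, 15, 3, 26, 25, 14]
  22 vs smaller child 3 at index 7, swap → [1, 2, 3, 9, 5, 15, 22, 26, 25, 14]

[1, 2, 3, 9, 5, 15, 22, 26, 25, 14]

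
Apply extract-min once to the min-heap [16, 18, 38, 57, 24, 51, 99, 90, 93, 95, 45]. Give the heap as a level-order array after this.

[18, 24, 38, 57, 45, 51, 99, 90, 93, 95]

remove root 16; move last element 45 to root → [45, 18, 38, 57, 24, 51, 99, 90, 93, 95]
45 vs smaller child 18 at index 1, swap → [18, 45, 38, 57, 24, 51, 99, 90, 93, 95]
45 vs smaller child 24 at index 4, swap → [18, 24, 38, 57, 45, 51, 99, 90, 93, 95]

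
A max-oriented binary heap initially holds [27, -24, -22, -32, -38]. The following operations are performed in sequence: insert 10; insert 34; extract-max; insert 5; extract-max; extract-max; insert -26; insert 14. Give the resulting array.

[14, -24, 5, -32, -38, -26, -22]

insert 10:
  append 10 at index 5 → [27, -24, -22, -32, -38, 10]
  10 > parent -22 at index 2, swap → [27, -24, 10, -32, -38, -22]
insert 34:
  append 34 at index 6 → [27, -24, 10, -32, -38, -22, 34]
  34 > parent 10 at index 2, swap → [27, -24, 34, -32, -38, -22, 10]
  34 > parent 27 at index 0, swap → [34, -24, 27, -32, -38, -22, 10]
extract-max → returns 34:
  remove root 34; move last element 10 to root → [10, -24, 27, -32, -38, -22]
  10 vs larger child 27 at index 2, swap → [27, -24, 10, -32, -38, -22]
insert 5:
  append 5 at index 6 → [27, -24, 10, -32, -38, -22, 5] (no swap needed)
extract-max → returns 27:
  remove root 27; move last element 5 to root → [5, -24, 10, -32, -38, -22]
  5 vs larger child 10 at index 2, swap → [10, -24, 5, -32, -38, -22]
extract-max → returns 10:
  remove root 10; move last element -22 to root → [-22, -24, 5, -32, -38]
  -22 vs larger child 5 at index 2, swap → [5, -24, -22, -32, -38]
insert -26:
  append -26 at index 5 → [5, -24, -22, -32, -38, -26] (no swap needed)
insert 14:
  append 14 at index 6 → [5, -24, -22, -32, -38, -26, 14]
  14 > parent -22 at index 2, swap → [5, -24, 14, -32, -38, -26, -22]
  14 > parent 5 at index 0, swap → [14, -24, 5, -32, -38, -26, -22]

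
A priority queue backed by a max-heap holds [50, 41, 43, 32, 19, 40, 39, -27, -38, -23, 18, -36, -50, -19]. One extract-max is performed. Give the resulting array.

remove root 50; move last element -19 to root → [-19, 41, 43, 32, 19, 40, 39, -27, -38, -23, 18, -36, -50]
-19 vs larger child 43 at index 2, swap → [43, 41, -19, 32, 19, 40, 39, -27, -38, -23, 18, -36, -50]
-19 vs larger child 40 at index 5, swap → [43, 41, 40, 32, 19, -19, 39, -27, -38, -23, 18, -36, -50]

[43, 41, 40, 32, 19, -19, 39, -27, -38, -23, 18, -36, -50]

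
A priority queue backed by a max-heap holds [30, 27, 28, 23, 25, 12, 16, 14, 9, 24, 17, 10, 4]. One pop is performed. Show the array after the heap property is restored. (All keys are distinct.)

[28, 27, 16, 23, 25, 12, 4, 14, 9, 24, 17, 10]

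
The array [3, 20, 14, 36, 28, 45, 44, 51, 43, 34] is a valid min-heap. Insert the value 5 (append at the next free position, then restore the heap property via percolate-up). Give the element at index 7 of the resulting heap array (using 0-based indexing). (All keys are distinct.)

51

append 5 at index 10 → [3, 20, 14, 36, 28, 45, 44, 51, 43, 34, 5]
5 < parent 28 at index 4, swap → [3, 20, 14, 36, 5, 45, 44, 51, 43, 34, 28]
5 < parent 20 at index 1, swap → [3, 5, 14, 36, 20, 45, 44, 51, 43, 34, 28]
resulting array: [3, 5, 14, 36, 20, 45, 44, 51, 43, 34, 28]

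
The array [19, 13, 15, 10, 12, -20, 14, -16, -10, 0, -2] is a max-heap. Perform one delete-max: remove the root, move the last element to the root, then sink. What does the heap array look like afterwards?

remove root 19; move last element -2 to root → [-2, 13, 15, 10, 12, -20, 14, -16, -10, 0]
-2 vs larger child 15 at index 2, swap → [15, 13, -2, 10, 12, -20, 14, -16, -10, 0]
-2 vs larger child 14 at index 6, swap → [15, 13, 14, 10, 12, -20, -2, -16, -10, 0]

[15, 13, 14, 10, 12, -20, -2, -16, -10, 0]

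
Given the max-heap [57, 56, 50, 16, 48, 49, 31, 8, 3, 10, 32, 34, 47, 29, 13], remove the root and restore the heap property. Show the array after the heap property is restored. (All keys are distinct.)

remove root 57; move last element 13 to root → [13, 56, 50, 16, 48, 49, 31, 8, 3, 10, 32, 34, 47, 29]
13 vs larger child 56 at index 1, swap → [56, 13, 50, 16, 48, 49, 31, 8, 3, 10, 32, 34, 47, 29]
13 vs larger child 48 at index 4, swap → [56, 48, 50, 16, 13, 49, 31, 8, 3, 10, 32, 34, 47, 29]
13 vs larger child 32 at index 10, swap → [56, 48, 50, 16, 32, 49, 31, 8, 3, 10, 13, 34, 47, 29]

[56, 48, 50, 16, 32, 49, 31, 8, 3, 10, 13, 34, 47, 29]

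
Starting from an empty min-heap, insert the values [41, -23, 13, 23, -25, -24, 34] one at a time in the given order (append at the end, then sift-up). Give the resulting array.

Insert 41:
  append 41 at index 0 → [41] (no swap needed)
Insert -23:
  append -23 at index 1 → [41, -23]
  -23 < parent 41 at index 0, swap → [-23, 41]
Insert 13:
  append 13 at index 2 → [-23, 41, 13] (no swap needed)
Insert 23:
  append 23 at index 3 → [-23, 41, 13, 23]
  23 < parent 41 at index 1, swap → [-23, 23, 13, 41]
Insert -25:
  append -25 at index 4 → [-23, 23, 13, 41, -25]
  -25 < parent 23 at index 1, swap → [-23, -25, 13, 41, 23]
  -25 < parent -23 at index 0, swap → [-25, -23, 13, 41, 23]
Insert -24:
  append -24 at index 5 → [-25, -23, 13, 41, 23, -24]
  -24 < parent 13 at index 2, swap → [-25, -23, -24, 41, 23, 13]
Insert 34:
  append 34 at index 6 → [-25, -23, -24, 41, 23, 13, 34] (no swap needed)

[-25, -23, -24, 41, 23, 13, 34]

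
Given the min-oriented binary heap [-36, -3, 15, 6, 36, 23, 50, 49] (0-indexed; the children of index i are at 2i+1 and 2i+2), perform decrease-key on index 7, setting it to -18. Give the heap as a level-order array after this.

set index 7 from 49 to -18 → [-36, -3, 15, 6, 36, 23, 50, -18]
-18 < parent 6 at index 3, swap → [-36, -3, 15, -18, 36, 23, 50, 6]
-18 < parent -3 at index 1, swap → [-36, -18, 15, -3, 36, 23, 50, 6]

[-36, -18, 15, -3, 36, 23, 50, 6]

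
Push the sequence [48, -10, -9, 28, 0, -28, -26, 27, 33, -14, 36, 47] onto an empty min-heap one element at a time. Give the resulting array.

[-28, -14, -26, 27, 0, -9, -10, 48, 33, 28, 36, 47]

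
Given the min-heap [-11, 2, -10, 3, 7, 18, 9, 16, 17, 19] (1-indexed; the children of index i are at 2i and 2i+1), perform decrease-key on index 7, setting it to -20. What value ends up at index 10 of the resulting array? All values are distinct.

19

set index 7 from 9 to -20 → [-11, 2, -10, 3, 7, 18, -20, 16, 17, 19]
-20 < parent -10 at index 3, swap → [-11, 2, -20, 3, 7, 18, -10, 16, 17, 19]
-20 < parent -11 at index 1, swap → [-20, 2, -11, 3, 7, 18, -10, 16, 17, 19]
resulting array: [-20, 2, -11, 3, 7, 18, -10, 16, 17, 19]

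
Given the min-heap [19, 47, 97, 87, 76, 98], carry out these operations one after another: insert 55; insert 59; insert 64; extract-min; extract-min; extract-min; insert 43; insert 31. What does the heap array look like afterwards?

insert 55:
  append 55 at index 6 → [19, 47, 97, 87, 76, 98, 55]
  55 < parent 97 at index 2, swap → [19, 47, 55, 87, 76, 98, 97]
insert 59:
  append 59 at index 7 → [19, 47, 55, 87, 76, 98, 97, 59]
  59 < parent 87 at index 3, swap → [19, 47, 55, 59, 76, 98, 97, 87]
insert 64:
  append 64 at index 8 → [19, 47, 55, 59, 76, 98, 97, 87, 64] (no swap needed)
extract-min → returns 19:
  remove root 19; move last element 64 to root → [64, 47, 55, 59, 76, 98, 97, 87]
  64 vs smaller child 47 at index 1, swap → [47, 64, 55, 59, 76, 98, 97, 87]
  64 vs smaller child 59 at index 3, swap → [47, 59, 55, 64, 76, 98, 97, 87]
extract-min → returns 47:
  remove root 47; move last element 87 to root → [87, 59, 55, 64, 76, 98, 97]
  87 vs smaller child 55 at index 2, swap → [55, 59, 87, 64, 76, 98, 97]
extract-min → returns 55:
  remove root 55; move last element 97 to root → [97, 59, 87, 64, 76, 98]
  97 vs smaller child 59 at index 1, swap → [59, 97, 87, 64, 76, 98]
  97 vs smaller child 64 at index 3, swap → [59, 64, 87, 97, 76, 98]
insert 43:
  append 43 at index 6 → [59, 64, 87, 97, 76, 98, 43]
  43 < parent 87 at index 2, swap → [59, 64, 43, 97, 76, 98, 87]
  43 < parent 59 at index 0, swap → [43, 64, 59, 97, 76, 98, 87]
insert 31:
  append 31 at index 7 → [43, 64, 59, 97, 76, 98, 87, 31]
  31 < parent 97 at index 3, swap → [43, 64, 59, 31, 76, 98, 87, 97]
  31 < parent 64 at index 1, swap → [43, 31, 59, 64, 76, 98, 87, 97]
  31 < parent 43 at index 0, swap → [31, 43, 59, 64, 76, 98, 87, 97]

[31, 43, 59, 64, 76, 98, 87, 97]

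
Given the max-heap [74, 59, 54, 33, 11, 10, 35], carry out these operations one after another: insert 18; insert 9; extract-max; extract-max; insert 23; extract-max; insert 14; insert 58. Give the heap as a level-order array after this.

[58, 35, 18, 33, 11, 10, 9, 14, 23]

insert 18:
  append 18 at index 7 → [74, 59, 54, 33, 11, 10, 35, 18] (no swap needed)
insert 9:
  append 9 at index 8 → [74, 59, 54, 33, 11, 10, 35, 18, 9] (no swap needed)
extract-max → returns 74:
  remove root 74; move last element 9 to root → [9, 59, 54, 33, 11, 10, 35, 18]
  9 vs larger child 59 at index 1, swap → [59, 9, 54, 33, 11, 10, 35, 18]
  9 vs larger child 33 at index 3, swap → [59, 33, 54, 9, 11, 10, 35, 18]
  9 vs only child 18 at index 7, swap → [59, 33, 54, 18, 11, 10, 35, 9]
extract-max → returns 59:
  remove root 59; move last element 9 to root → [9, 33, 54, 18, 11, 10, 35]
  9 vs larger child 54 at index 2, swap → [54, 33, 9, 18, 11, 10, 35]
  9 vs larger child 35 at index 6, swap → [54, 33, 35, 18, 11, 10, 9]
insert 23:
  append 23 at index 7 → [54, 33, 35, 18, 11, 10, 9, 23]
  23 > parent 18 at index 3, swap → [54, 33, 35, 23, 11, 10, 9, 18]
extract-max → returns 54:
  remove root 54; move last element 18 to root → [18, 33, 35, 23, 11, 10, 9]
  18 vs larger child 35 at index 2, swap → [35, 33, 18, 23, 11, 10, 9]
insert 14:
  append 14 at index 7 → [35, 33, 18, 23, 11, 10, 9, 14] (no swap needed)
insert 58:
  append 58 at index 8 → [35, 33, 18, 23, 11, 10, 9, 14, 58]
  58 > parent 23 at index 3, swap → [35, 33, 18, 58, 11, 10, 9, 14, 23]
  58 > parent 33 at index 1, swap → [35, 58, 18, 33, 11, 10, 9, 14, 23]
  58 > parent 35 at index 0, swap → [58, 35, 18, 33, 11, 10, 9, 14, 23]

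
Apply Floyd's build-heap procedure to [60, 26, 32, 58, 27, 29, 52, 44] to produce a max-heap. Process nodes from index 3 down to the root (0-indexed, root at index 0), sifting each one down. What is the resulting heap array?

[60, 58, 52, 44, 27, 29, 32, 26]

sift down from index 3: already satisfies heap property
sift down from index 2:
  32 vs larger child 52 at index 6, swap → [60, 26, 52, 58, 27, 29, 32, 44]
sift down from index 1:
  26 vs larger child 58 at index 3, swap → [60, 58, 52, 26, 27, 29, 32, 44]
  26 vs only child 44 at index 7, swap → [60, 58, 52, 44, 27, 29, 32, 26]
sift down from index 0: already satisfies heap property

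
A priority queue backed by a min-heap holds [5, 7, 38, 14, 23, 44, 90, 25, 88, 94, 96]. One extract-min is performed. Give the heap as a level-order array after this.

remove root 5; move last element 96 to root → [96, 7, 38, 14, 23, 44, 90, 25, 88, 94]
96 vs smaller child 7 at index 1, swap → [7, 96, 38, 14, 23, 44, 90, 25, 88, 94]
96 vs smaller child 14 at index 3, swap → [7, 14, 38, 96, 23, 44, 90, 25, 88, 94]
96 vs smaller child 25 at index 7, swap → [7, 14, 38, 25, 23, 44, 90, 96, 88, 94]

[7, 14, 38, 25, 23, 44, 90, 96, 88, 94]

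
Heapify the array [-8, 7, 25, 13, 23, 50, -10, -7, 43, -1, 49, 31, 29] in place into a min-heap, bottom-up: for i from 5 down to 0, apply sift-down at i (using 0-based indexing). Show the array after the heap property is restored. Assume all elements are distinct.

[-10, -7, -8, 7, -1, 29, 25, 13, 43, 23, 49, 31, 50]

sift down from index 5:
  50 vs smaller child 29 at index 12, swap → [-8, 7, 25, 13, 23, 29, -10, -7, 43, -1, 49, 31, 50]
sift down from index 4:
  23 vs smaller child -1 at index 9, swap → [-8, 7, 25, 13, -1, 29, -10, -7, 43, 23, 49, 31, 50]
sift down from index 3:
  13 vs smaller child -7 at index 7, swap → [-8, 7, 25, -7, -1, 29, -10, 13, 43, 23, 49, 31, 50]
sift down from index 2:
  25 vs smaller child -10 at index 6, swap → [-8, 7, -10, -7, -1, 29, 25, 13, 43, 23, 49, 31, 50]
sift down from index 1:
  7 vs smaller child -7 at index 3, swap → [-8, -7, -10, 7, -1, 29, 25, 13, 43, 23, 49, 31, 50]
sift down from index 0:
  -8 vs smaller child -10 at index 2, swap → [-10, -7, -8, 7, -1, 29, 25, 13, 43, 23, 49, 31, 50]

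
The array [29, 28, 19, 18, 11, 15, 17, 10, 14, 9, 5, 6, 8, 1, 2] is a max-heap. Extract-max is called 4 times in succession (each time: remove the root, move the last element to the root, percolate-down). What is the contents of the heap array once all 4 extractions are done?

[17, 14, 15, 10, 11, 6, 1, 8, 2, 9, 5]

extract-max #1 returns 29:
  remove root 29; move last element 2 to root → [2, 28, 19, 18, 11, 15, 17, 10, 14, 9, 5, 6, 8, 1]
  2 vs larger child 28 at index 1, swap → [28, 2, 19, 18, 11, 15, 17, 10, 14, 9, 5, 6, 8, 1]
  2 vs larger child 18 at index 3, swap → [28, 18, 19, 2, 11, 15, 17, 10, 14, 9, 5, 6, 8, 1]
  2 vs larger child 14 at index 8, swap → [28, 18, 19, 14, 11, 15, 17, 10, 2, 9, 5, 6, 8, 1]
extract-max #2 returns 28:
  remove root 28; move last element 1 to root → [1, 18, 19, 14, 11, 15, 17, 10, 2, 9, 5, 6, 8]
  1 vs larger child 19 at index 2, swap → [19, 18, 1, 14, 11, 15, 17, 10, 2, 9, 5, 6, 8]
  1 vs larger child 17 at index 6, swap → [19, 18, 17, 14, 11, 15, 1, 10, 2, 9, 5, 6, 8]
extract-max #3 returns 19:
  remove root 19; move last element 8 to root → [8, 18, 17, 14, 11, 15, 1, 10, 2, 9, 5, 6]
  8 vs larger child 18 at index 1, swap → [18, 8, 17, 14, 11, 15, 1, 10, 2, 9, 5, 6]
  8 vs larger child 14 at index 3, swap → [18, 14, 17, 8, 11, 15, 1, 10, 2, 9, 5, 6]
  8 vs larger child 10 at index 7, swap → [18, 14, 17, 10, 11, 15, 1, 8, 2, 9, 5, 6]
extract-max #4 returns 18:
  remove root 18; move last element 6 to root → [6, 14, 17, 10, 11, 15, 1, 8, 2, 9, 5]
  6 vs larger child 17 at index 2, swap → [17, 14, 6, 10, 11, 15, 1, 8, 2, 9, 5]
  6 vs larger child 15 at index 5, swap → [17, 14, 15, 10, 11, 6, 1, 8, 2, 9, 5]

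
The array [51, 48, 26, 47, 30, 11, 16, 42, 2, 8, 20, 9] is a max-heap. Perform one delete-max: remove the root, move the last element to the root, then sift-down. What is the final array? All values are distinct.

[48, 47, 26, 42, 30, 11, 16, 9, 2, 8, 20]

remove root 51; move last element 9 to root → [9, 48, 26, 47, 30, 11, 16, 42, 2, 8, 20]
9 vs larger child 48 at index 1, swap → [48, 9, 26, 47, 30, 11, 16, 42, 2, 8, 20]
9 vs larger child 47 at index 3, swap → [48, 47, 26, 9, 30, 11, 16, 42, 2, 8, 20]
9 vs larger child 42 at index 7, swap → [48, 47, 26, 42, 30, 11, 16, 9, 2, 8, 20]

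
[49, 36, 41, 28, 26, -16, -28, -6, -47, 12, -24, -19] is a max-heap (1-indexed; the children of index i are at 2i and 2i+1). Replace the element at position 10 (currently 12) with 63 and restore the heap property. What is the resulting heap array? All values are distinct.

set index 10 from 12 to 63 → [49, 36, 41, 28, 26, -16, -28, -6, -47, 63, -24, -19]
63 > parent 26 at index 5, swap → [49, 36, 41, 28, 63, -16, -28, -6, -47, 26, -24, -19]
63 > parent 36 at index 2, swap → [49, 63, 41, 28, 36, -16, -28, -6, -47, 26, -24, -19]
63 > parent 49 at index 1, swap → [63, 49, 41, 28, 36, -16, -28, -6, -47, 26, -24, -19]

[63, 49, 41, 28, 36, -16, -28, -6, -47, 26, -24, -19]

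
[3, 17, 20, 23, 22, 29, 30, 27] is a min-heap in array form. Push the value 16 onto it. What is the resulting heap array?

[3, 16, 20, 17, 22, 29, 30, 27, 23]

append 16 at index 8 → [3, 17, 20, 23, 22, 29, 30, 27, 16]
16 < parent 23 at index 3, swap → [3, 17, 20, 16, 22, 29, 30, 27, 23]
16 < parent 17 at index 1, swap → [3, 16, 20, 17, 22, 29, 30, 27, 23]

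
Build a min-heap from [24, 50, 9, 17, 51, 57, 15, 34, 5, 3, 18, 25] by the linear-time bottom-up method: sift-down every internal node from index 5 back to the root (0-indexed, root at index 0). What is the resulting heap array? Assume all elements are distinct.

[3, 5, 9, 17, 18, 25, 15, 34, 24, 51, 50, 57]

sift down from index 5:
  57 vs only child 25 at index 11, swap → [24, 50, 9, 17, 51, 25, 15, 34, 5, 3, 18, 57]
sift down from index 4:
  51 vs smaller child 3 at index 9, swap → [24, 50, 9, 17, 3, 25, 15, 34, 5, 51, 18, 57]
sift down from index 3:
  17 vs smaller child 5 at index 8, swap → [24, 50, 9, 5, 3, 25, 15, 34, 17, 51, 18, 57]
sift down from index 2: already satisfies heap property
sift down from index 1:
  50 vs smaller child 3 at index 4, swap → [24, 3, 9, 5, 50, 25, 15, 34, 17, 51, 18, 57]
  50 vs smaller child 18 at index 10, swap → [24, 3, 9, 5, 18, 25, 15, 34, 17, 51, 50, 57]
sift down from index 0:
  24 vs smaller child 3 at index 1, swap → [3, 24, 9, 5, 18, 25, 15, 34, 17, 51, 50, 57]
  24 vs smaller child 5 at index 3, swap → [3, 5, 9, 24, 18, 25, 15, 34, 17, 51, 50, 57]
  24 vs smaller child 17 at index 8, swap → [3, 5, 9, 17, 18, 25, 15, 34, 24, 51, 50, 57]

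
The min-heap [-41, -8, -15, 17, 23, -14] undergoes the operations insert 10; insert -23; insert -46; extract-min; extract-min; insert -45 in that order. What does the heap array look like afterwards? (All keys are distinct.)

[-45, -23, -15, -8, 23, -14, 10, 17]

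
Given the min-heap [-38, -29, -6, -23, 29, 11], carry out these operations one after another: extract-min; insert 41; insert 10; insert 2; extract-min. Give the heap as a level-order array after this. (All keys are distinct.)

extract-min → returns -38:
  remove root -38; move last element 11 to root → [11, -29, -6, -23, 29]
  11 vs smaller child -29 at index 1, swap → [-29, 11, -6, -23, 29]
  11 vs smaller child -23 at index 3, swap → [-29, -23, -6, 11, 29]
insert 41:
  append 41 at index 5 → [-29, -23, -6, 11, 29, 41] (no swap needed)
insert 10:
  append 10 at index 6 → [-29, -23, -6, 11, 29, 41, 10] (no swap needed)
insert 2:
  append 2 at index 7 → [-29, -23, -6, 11, 29, 41, 10, 2]
  2 < parent 11 at index 3, swap → [-29, -23, -6, 2, 29, 41, 10, 11]
extract-min → returns -29:
  remove root -29; move last element 11 to root → [11, -23, -6, 2, 29, 41, 10]
  11 vs smaller child -23 at index 1, swap → [-23, 11, -6, 2, 29, 41, 10]
  11 vs smaller child 2 at index 3, swap → [-23, 2, -6, 11, 29, 41, 10]

[-23, 2, -6, 11, 29, 41, 10]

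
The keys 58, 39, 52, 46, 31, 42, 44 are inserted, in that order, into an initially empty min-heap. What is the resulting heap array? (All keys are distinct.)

Insert 58:
  append 58 at index 0 → [58] (no swap needed)
Insert 39:
  append 39 at index 1 → [58, 39]
  39 < parent 58 at index 0, swap → [39, 58]
Insert 52:
  append 52 at index 2 → [39, 58, 52] (no swap needed)
Insert 46:
  append 46 at index 3 → [39, 58, 52, 46]
  46 < parent 58 at index 1, swap → [39, 46, 52, 58]
Insert 31:
  append 31 at index 4 → [39, 46, 52, 58, 31]
  31 < parent 46 at index 1, swap → [39, 31, 52, 58, 46]
  31 < parent 39 at index 0, swap → [31, 39, 52, 58, 46]
Insert 42:
  append 42 at index 5 → [31, 39, 52, 58, 46, 42]
  42 < parent 52 at index 2, swap → [31, 39, 42, 58, 46, 52]
Insert 44:
  append 44 at index 6 → [31, 39, 42, 58, 46, 52, 44] (no swap needed)

[31, 39, 42, 58, 46, 52, 44]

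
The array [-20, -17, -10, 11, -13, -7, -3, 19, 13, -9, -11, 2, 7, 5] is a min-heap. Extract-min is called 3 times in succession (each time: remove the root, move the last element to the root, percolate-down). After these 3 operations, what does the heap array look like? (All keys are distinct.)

extract-min #1 returns -20:
  remove root -20; move last element 5 to root → [5, -17, -10, 11, -13, -7, -3, 19, 13, -9, -11, 2, 7]
  5 vs smaller child -17 at index 1, swap → [-17, 5, -10, 11, -13, -7, -3, 19, 13, -9, -11, 2, 7]
  5 vs smaller child -13 at index 4, swap → [-17, -13, -10, 11, 5, -7, -3, 19, 13, -9, -11, 2, 7]
  5 vs smaller child -11 at index 10, swap → [-17, -13, -10, 11, -11, -7, -3, 19, 13, -9, 5, 2, 7]
extract-min #2 returns -17:
  remove root -17; move last element 7 to root → [7, -13, -10, 11, -11, -7, -3, 19, 13, -9, 5, 2]
  7 vs smaller child -13 at index 1, swap → [-13, 7, -10, 11, -11, -7, -3, 19, 13, -9, 5, 2]
  7 vs smaller child -11 at index 4, swap → [-13, -11, -10, 11, 7, -7, -3, 19, 13, -9, 5, 2]
  7 vs smaller child -9 at index 9, swap → [-13, -11, -10, 11, -9, -7, -3, 19, 13, 7, 5, 2]
extract-min #3 returns -13:
  remove root -13; move last element 2 to root → [2, -11, -10, 11, -9, -7, -3, 19, 13, 7, 5]
  2 vs smaller child -11 at index 1, swap → [-11, 2, -10, 11, -9, -7, -3, 19, 13, 7, 5]
  2 vs smaller child -9 at index 4, swap → [-11, -9, -10, 11, 2, -7, -3, 19, 13, 7, 5]

[-11, -9, -10, 11, 2, -7, -3, 19, 13, 7, 5]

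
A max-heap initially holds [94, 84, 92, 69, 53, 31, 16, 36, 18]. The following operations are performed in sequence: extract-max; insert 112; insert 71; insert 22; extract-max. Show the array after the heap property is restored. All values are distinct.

[92, 84, 31, 69, 71, 18, 16, 36, 22, 53]

extract-max → returns 94:
  remove root 94; move last element 18 to root → [18, 84, 92, 69, 53, 31, 16, 36]
  18 vs larger child 92 at index 2, swap → [92, 84, 18, 69, 53, 31, 16, 36]
  18 vs larger child 31 at index 5, swap → [92, 84, 31, 69, 53, 18, 16, 36]
insert 112:
  append 112 at index 8 → [92, 84, 31, 69, 53, 18, 16, 36, 112]
  112 > parent 69 at index 3, swap → [92, 84, 31, 112, 53, 18, 16, 36, 69]
  112 > parent 84 at index 1, swap → [92, 112, 31, 84, 53, 18, 16, 36, 69]
  112 > parent 92 at index 0, swap → [112, 92, 31, 84, 53, 18, 16, 36, 69]
insert 71:
  append 71 at index 9 → [112, 92, 31, 84, 53, 18, 16, 36, 69, 71]
  71 > parent 53 at index 4, swap → [112, 92, 31, 84, 71, 18, 16, 36, 69, 53]
insert 22:
  append 22 at index 10 → [112, 92, 31, 84, 71, 18, 16, 36, 69, 53, 22] (no swap needed)
extract-max → returns 112:
  remove root 112; move last element 22 to root → [22, 92, 31, 84, 71, 18, 16, 36, 69, 53]
  22 vs larger child 92 at index 1, swap → [92, 22, 31, 84, 71, 18, 16, 36, 69, 53]
  22 vs larger child 84 at index 3, swap → [92, 84, 31, 22, 71, 18, 16, 36, 69, 53]
  22 vs larger child 69 at index 8, swap → [92, 84, 31, 69, 71, 18, 16, 36, 22, 53]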